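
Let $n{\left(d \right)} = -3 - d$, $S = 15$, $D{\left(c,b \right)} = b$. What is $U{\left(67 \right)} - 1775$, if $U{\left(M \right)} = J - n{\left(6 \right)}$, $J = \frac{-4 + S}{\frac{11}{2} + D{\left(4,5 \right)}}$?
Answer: $- \frac{37064}{21} \approx -1765.0$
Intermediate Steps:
$J = \frac{22}{21}$ ($J = \frac{-4 + 15}{\frac{11}{2} + 5} = \frac{11}{11 \cdot \frac{1}{2} + 5} = \frac{11}{\frac{11}{2} + 5} = \frac{11}{\frac{21}{2}} = 11 \cdot \frac{2}{21} = \frac{22}{21} \approx 1.0476$)
$U{\left(M \right)} = \frac{211}{21}$ ($U{\left(M \right)} = \frac{22}{21} - \left(-3 - 6\right) = \frac{22}{21} - -9 = \frac{22}{21} + 9 = \frac{211}{21}$)
$U{\left(67 \right)} - 1775 = \frac{211}{21} - 1775 = - \frac{37064}{21}$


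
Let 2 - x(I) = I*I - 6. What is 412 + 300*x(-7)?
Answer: -11888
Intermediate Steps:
x(I) = 8 - I² (x(I) = 2 - (I*I - 6) = 2 - (I² - 6) = 2 - (-6 + I²) = 2 + (6 - I²) = 8 - I²)
412 + 300*x(-7) = 412 + 300*(8 - 1*(-7)²) = 412 + 300*(8 - 1*49) = 412 + 300*(8 - 49) = 412 + 300*(-41) = 412 - 12300 = -11888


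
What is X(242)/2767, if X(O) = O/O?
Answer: 1/2767 ≈ 0.00036140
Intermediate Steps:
X(O) = 1
X(242)/2767 = 1/2767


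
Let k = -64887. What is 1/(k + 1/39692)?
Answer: -39692/2575494803 ≈ -1.5411e-5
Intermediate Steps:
1/(k + 1/39692) = 1/(-64887 + 1/39692) = 1/(-2575494803/39692) = -39692/2575494803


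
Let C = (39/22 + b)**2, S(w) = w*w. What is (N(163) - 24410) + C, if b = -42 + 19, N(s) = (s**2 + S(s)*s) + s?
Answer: 2097423485/484 ≈ 4.3335e+6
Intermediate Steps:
S(w) = w**2
N(s) = s + s**2 + s**3 (N(s) = (s**2 + s**2*s) + s = (s**2 + s**3) + s = s + s**2 + s**3)
b = -23
C = 218089/484 (C = (39/22 - 23)**2 = (-467/22)**2 = 218089/484 ≈ 450.60)
(N(163) - 24410) + C = (163*(1 + 163 + 163**2) - 24410) + 218089/484 = (163*(1 + 163 + 26569) - 24410) + 218089/484 = (163*26733 - 24410) + 218089/484 = (4357479 - 24410) + 218089/484 = 4333069 + 218089/484 = 2097423485/484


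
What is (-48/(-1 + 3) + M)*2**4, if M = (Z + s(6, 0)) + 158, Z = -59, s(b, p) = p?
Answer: 1200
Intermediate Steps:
M = 99 (M = (-59 + 0) + 158 = -59 + 158 = 99)
(-48/(-1 + 3) + M)*2**4 = (-48/(-1 + 3) + 99)*2**4 = (-48/2 + 99)*16 = ((1/2)*(-48) + 99)*16 = (-24 + 99)*16 = 75*16 = 1200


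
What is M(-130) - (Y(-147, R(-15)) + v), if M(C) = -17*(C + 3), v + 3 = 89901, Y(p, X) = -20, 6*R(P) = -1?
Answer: -87719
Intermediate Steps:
R(P) = -⅙ (R(P) = (⅙)*(-1) = -⅙)
v = 89898 (v = -3 + 89901 = 89898)
M(C) = -51 - 17*C (M(C) = -17*(3 + C) = -51 - 17*C)
M(-130) - (Y(-147, R(-15)) + v) = (-51 - 17*(-130)) - (-20 + 89898) = (-51 + 2210) - 1*89878 = 2159 - 89878 = -87719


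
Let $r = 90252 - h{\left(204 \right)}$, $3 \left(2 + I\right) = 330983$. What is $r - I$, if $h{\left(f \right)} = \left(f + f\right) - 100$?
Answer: $- \frac{61145}{3} \approx -20382.0$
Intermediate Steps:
$h{\left(f \right)} = -100 + 2 f$ ($h{\left(f \right)} = 2 f - 100 = -100 + 2 f$)
$I = \frac{330977}{3}$ ($I = -2 + \frac{1}{3} \cdot 330983 = -2 + \frac{330983}{3} = \frac{330977}{3} \approx 1.1033 \cdot 10^{5}$)
$r = 89944$ ($r = 90252 - \left(-100 + 2 \cdot 204\right) = 90252 - \left(-100 + 408\right) = 90252 - 308 = 89944$)
$r - I = 89944 - \frac{330977}{3} = - \frac{61145}{3}$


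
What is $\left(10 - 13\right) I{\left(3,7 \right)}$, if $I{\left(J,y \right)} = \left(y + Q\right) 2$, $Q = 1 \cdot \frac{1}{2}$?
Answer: $-45$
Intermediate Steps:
$Q = \frac{1}{2}$ ($Q = 1 \cdot \frac{1}{2} = \frac{1}{2} \approx 0.5$)
$I{\left(J,y \right)} = 1 + 2 y$ ($I{\left(J,y \right)} = \left(y + \frac{1}{2}\right) 2 = \left(\frac{1}{2} + y\right) 2 = 1 + 2 y$)
$\left(10 - 13\right) I{\left(3,7 \right)} = \left(10 - 13\right) \left(1 + 2 \cdot 7\right) = - 3 \left(1 + 14\right) = \left(-3\right) 15 = -45$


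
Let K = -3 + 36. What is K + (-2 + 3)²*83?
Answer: 116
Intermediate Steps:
K = 33
K + (-2 + 3)²*83 = 33 + (-2 + 3)²*83 = 33 + 1²*83 = 33 + 1*83 = 33 + 83 = 116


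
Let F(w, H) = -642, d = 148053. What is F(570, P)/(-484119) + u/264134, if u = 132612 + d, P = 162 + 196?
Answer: 45348277721/42624095982 ≈ 1.0639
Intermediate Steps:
P = 358
u = 280665 (u = 132612 + 148053 = 280665)
F(570, P)/(-484119) + u/264134 = -642/(-484119) + 280665/264134 = -642*(-1/484119) + 280665*(1/264134) = 214/161373 + 280665/264134 = 45348277721/42624095982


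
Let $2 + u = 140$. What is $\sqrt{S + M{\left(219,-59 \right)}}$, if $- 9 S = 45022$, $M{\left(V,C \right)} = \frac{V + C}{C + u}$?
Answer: $\frac{i \sqrt{280868542}}{237} \approx 70.714 i$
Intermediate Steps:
$u = 138$ ($u = -2 + 140 = 138$)
$M{\left(V,C \right)} = \frac{C + V}{138 + C}$ ($M{\left(V,C \right)} = \frac{V + C}{C + 138} = \frac{C + V}{138 + C}$)
$S = - \frac{45022}{9}$ ($S = \left(- \frac{1}{9}\right) 45022 = - \frac{45022}{9} \approx -5002.4$)
$\sqrt{S + M{\left(219,-59 \right)}} = \sqrt{- \frac{45022}{9} + \frac{-59 + 219}{138 - 59}} = \sqrt{- \frac{45022}{9} + \frac{1}{79} \cdot 160} = \sqrt{- \frac{45022}{9} + \frac{160}{79}} = \sqrt{- \frac{3555298}{711}} = \frac{i \sqrt{280868542}}{237}$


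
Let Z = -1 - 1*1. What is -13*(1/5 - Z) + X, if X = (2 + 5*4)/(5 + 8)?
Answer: -1749/65 ≈ -26.908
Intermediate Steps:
Z = -2 (Z = -1 - 1 = -2)
X = 22/13 (X = (2 + 20)/13 = 22*(1/13) = 22/13 ≈ 1.6923)
-13*(1/5 - Z) + X = -13*(1/5 - 1*(-2)) + 22/13 = -13*(⅕ + 2) + 22/13 = -13*11/5 + 22/13 = -143/5 + 22/13 = -1749/65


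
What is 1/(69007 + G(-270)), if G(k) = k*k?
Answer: 1/141907 ≈ 7.0469e-6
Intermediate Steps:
G(k) = k²
1/(69007 + G(-270)) = 1/(69007 + (-270)²) = 1/(69007 + 72900) = 1/141907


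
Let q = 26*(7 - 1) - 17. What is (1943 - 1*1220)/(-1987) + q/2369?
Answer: -1436594/4707203 ≈ -0.30519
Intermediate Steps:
q = 139 (q = 26*6 - 17 = 156 - 17 = 139)
(1943 - 1*1220)/(-1987) + q/2369 = (1943 - 1*1220)/(-1987) + 139/2369 = (1943 - 1220)*(-1/1987) + 139*(1/2369) = 723*(-1/1987) + 139/2369 = -723/1987 + 139/2369 = -1436594/4707203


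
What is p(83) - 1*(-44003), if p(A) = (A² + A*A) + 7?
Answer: 57788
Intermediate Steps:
p(A) = 7 + 2*A² (p(A) = (A² + A²) + 7 = 2*A² + 7 = 7 + 2*A²)
p(83) - 1*(-44003) = (7 + 2*83²) - 1*(-44003) = (7 + 2*6889) + 44003 = (7 + 13778) + 44003 = 13785 + 44003 = 57788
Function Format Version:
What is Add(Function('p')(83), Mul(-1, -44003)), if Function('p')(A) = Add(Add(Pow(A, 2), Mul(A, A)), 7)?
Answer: 57788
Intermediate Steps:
Function('p')(A) = Add(7, Mul(2, Pow(A, 2))) (Function('p')(A) = Add(Add(Pow(A, 2), Pow(A, 2)), 7) = Add(Mul(2, Pow(A, 2)), 7) = Add(7, Mul(2, Pow(A, 2))))
Add(Function('p')(83), Mul(-1, -44003)) = Add(Add(7, Mul(2, Pow(83, 2))), Mul(-1, -44003)) = Add(Add(7, Mul(2, 6889)), 44003) = Add(Add(7, 13778), 44003) = Add(13785, 44003) = 57788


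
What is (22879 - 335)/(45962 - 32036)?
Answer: 11272/6963 ≈ 1.6188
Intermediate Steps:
(22879 - 335)/(45962 - 32036) = 22544/13926 = 22544*(1/13926) = 11272/6963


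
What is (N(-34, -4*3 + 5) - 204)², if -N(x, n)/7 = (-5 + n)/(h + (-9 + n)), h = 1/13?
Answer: 208513600/4761 ≈ 43796.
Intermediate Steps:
h = 1/13 ≈ 0.076923
N(x, n) = -7*(-5 + n)/(-116/13 + n) (N(x, n) = -7*(-5 + n)/(1/13 + (-9 + n)) = -7*(-5 + n)/(-116/13 + n))
(N(-34, -4*3 + 5) - 204)² = (91*(5 - (-4*3 + 5))/(-116 + 13*(-4*3 + 5)) - 204)² = (91*(5 - (-12 + 5))/(-116 + 13*(-12 + 5)) - 204)² = (91*(5 - 1*(-7))/(-116 + 13*(-7)) - 204)² = (91*(5 + 7)/(-116 - 91) - 204)² = (91*12/(-207) - 204)² = (91*(-1/207)*12 - 204)² = (-364/69 - 204)² = (-14440/69)² = 208513600/4761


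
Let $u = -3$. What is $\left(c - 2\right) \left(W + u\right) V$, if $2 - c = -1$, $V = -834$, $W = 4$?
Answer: $-834$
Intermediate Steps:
$c = 3$ ($c = 2 - -1 = 2 + 1 = 3$)
$\left(c - 2\right) \left(W + u\right) V = \left(3 - 2\right) \left(4 - 3\right) \left(-834\right) = 1 \cdot 1 \left(-834\right) = 1 \left(-834\right) = -834$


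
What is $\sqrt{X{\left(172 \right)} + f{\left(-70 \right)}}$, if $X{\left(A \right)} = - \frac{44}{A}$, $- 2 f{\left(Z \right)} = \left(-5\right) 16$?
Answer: $\frac{\sqrt{73487}}{43} \approx 6.3043$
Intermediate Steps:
$f{\left(Z \right)} = 40$ ($f{\left(Z \right)} = - \frac{\left(-5\right) 16}{2} = \left(- \frac{1}{2}\right) \left(-80\right) = 40$)
$\sqrt{X{\left(172 \right)} + f{\left(-70 \right)}} = \sqrt{- \frac{44}{172} + 40} = \sqrt{\left(-44\right) \frac{1}{172} + 40} = \sqrt{- \frac{11}{43} + 40} = \sqrt{\frac{1709}{43}} = \frac{\sqrt{73487}}{43}$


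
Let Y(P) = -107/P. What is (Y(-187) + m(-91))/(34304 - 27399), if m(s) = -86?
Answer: -3195/258247 ≈ -0.012372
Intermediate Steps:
(Y(-187) + m(-91))/(34304 - 27399) = (-107/(-187) - 86)/(34304 - 27399) = (-107*(-1/187) - 86)/6905 = (107/187 - 86)*(1/6905) = -15975/187*1/6905 = -3195/258247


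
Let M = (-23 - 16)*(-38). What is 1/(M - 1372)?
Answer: 1/110 ≈ 0.0090909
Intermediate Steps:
M = 1482 (M = -39*(-38) = 1482)
1/(M - 1372) = 1/(1482 - 1372) = 1/110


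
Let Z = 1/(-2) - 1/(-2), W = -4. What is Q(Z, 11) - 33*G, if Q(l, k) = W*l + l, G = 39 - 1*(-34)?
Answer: -2409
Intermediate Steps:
G = 73 (G = 39 + 34 = 73)
Z = 0 (Z = 1*(-1/2) - 1*(-1/2) = -1/2 + 1/2 = 0)
Q(l, k) = -3*l (Q(l, k) = -4*l + l = -3*l)
Q(Z, 11) - 33*G = -3*0 - 33*73 = 0 - 2409 = -2409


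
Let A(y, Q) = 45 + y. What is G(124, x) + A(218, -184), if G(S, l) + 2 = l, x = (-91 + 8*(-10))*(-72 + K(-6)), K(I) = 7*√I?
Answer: 12573 - 1197*I*√6 ≈ 12573.0 - 2932.0*I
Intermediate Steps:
x = 12312 - 1197*I*√6 (x = (-91 + 8*(-10))*(-72 + 7*√(-6)) = (-91 - 80)*(-72 + 7*(I*√6)) = -171*(-72 + 7*I*√6) = 12312 - 1197*I*√6 ≈ 12312.0 - 2932.0*I)
G(S, l) = -2 + l
G(124, x) + A(218, -184) = (-2 + (12312 - 1197*I*√6)) + (45 + 218) = (12310 - 1197*I*√6) + 263 = 12573 - 1197*I*√6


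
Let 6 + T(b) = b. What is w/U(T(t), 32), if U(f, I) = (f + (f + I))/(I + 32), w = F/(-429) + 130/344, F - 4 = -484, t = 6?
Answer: 36815/12298 ≈ 2.9936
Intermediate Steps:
F = -480 (F = 4 - 484 = -480)
T(b) = -6 + b
w = 36815/24596 (w = -480/(-429) + 130/344 = -480*(-1/429) + 130*(1/344) = 160/143 + 65/172 = 36815/24596 ≈ 1.4968)
U(f, I) = (I + 2*f)/(32 + I) (U(f, I) = (f + (I + f))/(32 + I) = (I + 2*f)/(32 + I))
w/U(T(t), 32) = 36815/(24596*(((32 + 2*(-6 + 6))/(32 + 32)))) = 36815/(24596*(((32 + 2*0)/64))) = 36815/(24596*(((32 + 0)/64))) = 36815/(24596*(((1/64)*32))) = 36815/(24596*(½)) = (36815/24596)*2 = 36815/12298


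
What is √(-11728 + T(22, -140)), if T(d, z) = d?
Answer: I*√11706 ≈ 108.19*I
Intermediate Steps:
√(-11728 + T(22, -140)) = √(-11728 + 22) = √(-11706) = I*√11706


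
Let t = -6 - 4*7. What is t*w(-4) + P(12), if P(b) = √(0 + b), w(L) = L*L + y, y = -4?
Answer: -408 + 2*√3 ≈ -404.54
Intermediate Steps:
w(L) = -4 + L² (w(L) = L*L - 4 = L² - 4 = -4 + L²)
P(b) = √b
t = -34 (t = -6 - 28 = -34)
t*w(-4) + P(12) = -34*(-4 + (-4)²) + √12 = -34*(-4 + 16) + 2*√3 = -34*12 + 2*√3 = -408 + 2*√3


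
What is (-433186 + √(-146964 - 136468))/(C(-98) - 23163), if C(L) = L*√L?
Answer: (433186 - 2*I*√70858)/(23163 + 686*I*√2) ≈ 18.668 - 0.80486*I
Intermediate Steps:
C(L) = L^(3/2)
(-433186 + √(-146964 - 136468))/(C(-98) - 23163) = (-433186 + √(-146964 - 136468))/((-98)^(3/2) - 23163) = (-433186 + √(-283432))/(-686*I*√2 - 23163) = (-433186 + 2*I*√70858)/(-23163 - 686*I*√2)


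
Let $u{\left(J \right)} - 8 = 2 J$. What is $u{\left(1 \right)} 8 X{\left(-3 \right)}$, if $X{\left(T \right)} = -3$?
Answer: $-240$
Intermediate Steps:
$u{\left(J \right)} = 8 + 2 J$
$u{\left(1 \right)} 8 X{\left(-3 \right)} = \left(8 + 2 \cdot 1\right) 8 \left(-3\right) = \left(8 + 2\right) 8 \left(-3\right) = 10 \cdot 8 \left(-3\right) = 80 \left(-3\right) = -240$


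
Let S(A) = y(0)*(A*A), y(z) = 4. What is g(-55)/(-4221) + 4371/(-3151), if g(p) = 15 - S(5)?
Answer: -18182156/13300371 ≈ -1.3670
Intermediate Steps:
S(A) = 4*A**2 (S(A) = 4*(A*A) = 4*A**2)
g(p) = -85 (g(p) = 15 - 4*5**2 = 15 - 4*25 = 15 - 1*100 = 15 - 100 = -85)
g(-55)/(-4221) + 4371/(-3151) = -85/(-4221) + 4371/(-3151) = -85*(-1/4221) + 4371*(-1/3151) = 85/4221 - 4371/3151 = -18182156/13300371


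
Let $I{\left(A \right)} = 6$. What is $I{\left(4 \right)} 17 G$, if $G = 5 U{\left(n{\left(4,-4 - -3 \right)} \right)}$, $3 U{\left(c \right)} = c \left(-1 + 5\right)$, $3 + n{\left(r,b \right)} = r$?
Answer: $680$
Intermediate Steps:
$n{\left(r,b \right)} = -3 + r$
$U{\left(c \right)} = \frac{4 c}{3}$ ($U{\left(c \right)} = \frac{c \left(-1 + 5\right)}{3} = \frac{c 4}{3} = \frac{4 c}{3}$)
$G = \frac{20}{3}$ ($G = 5 \frac{4 \left(-3 + 4\right)}{3} = 5 \cdot \frac{4}{3} \cdot 1 = 5 \cdot \frac{4}{3} = \frac{20}{3} \approx 6.6667$)
$I{\left(4 \right)} 17 G = 6 \cdot 17 \cdot \frac{20}{3} = 102 \cdot \frac{20}{3} = 680$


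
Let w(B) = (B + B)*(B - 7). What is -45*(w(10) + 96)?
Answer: -7020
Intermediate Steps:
w(B) = 2*B*(-7 + B) (w(B) = (2*B)*(-7 + B) = 2*B*(-7 + B))
-45*(w(10) + 96) = -45*(2*10*(-7 + 10) + 96) = -45*(2*10*3 + 96) = -45*(60 + 96) = -45*156 = -7020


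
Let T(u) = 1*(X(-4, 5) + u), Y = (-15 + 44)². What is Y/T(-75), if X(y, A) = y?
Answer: -841/79 ≈ -10.646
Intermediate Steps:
Y = 841 (Y = 29² = 841)
T(u) = -4 + u (T(u) = 1*(-4 + u) = -4 + u)
Y/T(-75) = 841/(-4 - 75) = 841/(-79) = 841*(-1/79) = -841/79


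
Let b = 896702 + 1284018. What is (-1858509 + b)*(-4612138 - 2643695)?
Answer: -2337909206763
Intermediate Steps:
b = 2180720
(-1858509 + b)*(-4612138 - 2643695) = (-1858509 + 2180720)*(-4612138 - 2643695) = 322211*(-7255833) = -2337909206763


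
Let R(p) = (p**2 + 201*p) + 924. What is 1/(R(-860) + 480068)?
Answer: 1/1047732 ≈ 9.5444e-7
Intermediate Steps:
R(p) = 924 + p**2 + 201*p
1/(R(-860) + 480068) = 1/((924 + (-860)**2 + 201*(-860)) + 480068) = 1/((924 + 739600 - 172860) + 480068) = 1/(567664 + 480068) = 1/1047732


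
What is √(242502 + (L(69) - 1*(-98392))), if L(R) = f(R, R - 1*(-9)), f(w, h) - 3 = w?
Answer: √340966 ≈ 583.92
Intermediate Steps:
f(w, h) = 3 + w
L(R) = 3 + R
√(242502 + (L(69) - 1*(-98392))) = √(242502 + ((3 + 69) - 1*(-98392))) = √(242502 + (72 + 98392)) = √(242502 + 98464) = √340966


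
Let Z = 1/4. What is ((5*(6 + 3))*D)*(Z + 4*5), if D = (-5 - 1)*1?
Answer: -10935/2 ≈ -5467.5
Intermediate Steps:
Z = 1/4 ≈ 0.25000
D = -6 (D = -6*1 = -6)
((5*(6 + 3))*D)*(Z + 4*5) = ((5*(6 + 3))*(-6))*(1/4 + 4*5) = ((5*9)*(-6))*(1/4 + 20) = (45*(-6))*(81/4) = -270*81/4 = -10935/2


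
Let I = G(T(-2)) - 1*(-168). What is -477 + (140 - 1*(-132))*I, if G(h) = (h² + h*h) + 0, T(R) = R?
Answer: 47395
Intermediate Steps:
G(h) = 2*h² (G(h) = (h² + h²) + 0 = 2*h² + 0 = 2*h²)
I = 176 (I = 2*(-2)² - 1*(-168) = 2*4 + 168 = 8 + 168 = 176)
-477 + (140 - 1*(-132))*I = -477 + (140 - 1*(-132))*176 = -477 + (140 + 132)*176 = -477 + 272*176 = -477 + 47872 = 47395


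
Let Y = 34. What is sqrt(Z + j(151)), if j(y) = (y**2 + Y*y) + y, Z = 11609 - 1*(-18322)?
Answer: sqrt(58017) ≈ 240.87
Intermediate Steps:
Z = 29931 (Z = 11609 + 18322 = 29931)
j(y) = y**2 + 35*y (j(y) = (y**2 + 34*y) + y = y**2 + 35*y)
sqrt(Z + j(151)) = sqrt(29931 + 151*(35 + 151)) = sqrt(29931 + 151*186) = sqrt(29931 + 28086) = sqrt(58017)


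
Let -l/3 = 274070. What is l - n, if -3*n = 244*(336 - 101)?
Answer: -2409290/3 ≈ -8.0310e+5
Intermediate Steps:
l = -822210 (l = -3*274070 = -822210)
n = -57340/3 (n = -244*(336 - 101)/3 = -244*235/3 = -1/3*57340 = -57340/3 ≈ -19113.)
l - n = -822210 - 1*(-57340/3) = -822210 + 57340/3 = -2409290/3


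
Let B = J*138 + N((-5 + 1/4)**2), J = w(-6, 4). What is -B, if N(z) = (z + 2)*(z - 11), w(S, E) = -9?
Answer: 245247/256 ≈ 958.00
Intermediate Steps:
J = -9
N(z) = (-11 + z)*(2 + z) (N(z) = (2 + z)*(-11 + z) = (-11 + z)*(2 + z))
B = -245247/256 (B = -9*138 + (-22 + ((-5 + 1/4)**2)**2 - 9*(-5 + 1/4)**2) = -1242 + (-22 + ((-5 + 1/4)**2)**2 - 9*(-5 + 1/4)**2) = -1242 + (-22 + ((-19/4)**2)**2 - 9*(-19/4)**2) = -1242 + (-22 + (361/16)**2 - 9*361/16) = -1242 + (-22 + 130321/256 - 3249/16) = -1242 + 72705/256 = -245247/256 ≈ -958.00)
-B = -1*(-245247/256) = 245247/256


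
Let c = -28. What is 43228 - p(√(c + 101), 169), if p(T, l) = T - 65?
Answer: 43293 - √73 ≈ 43284.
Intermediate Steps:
p(T, l) = -65 + T
43228 - p(√(c + 101), 169) = 43228 - (-65 + √(-28 + 101)) = 43228 - (-65 + √73) = 43228 + (65 - √73) = 43293 - √73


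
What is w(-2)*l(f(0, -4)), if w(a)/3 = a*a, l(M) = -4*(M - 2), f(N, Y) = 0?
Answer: 96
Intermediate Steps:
l(M) = 8 - 4*M (l(M) = -4*(-2 + M) = 8 - 4*M)
w(a) = 3*a² (w(a) = 3*(a*a) = 3*a²)
w(-2)*l(f(0, -4)) = (3*(-2)²)*(8 - 4*0) = (3*4)*(8 + 0) = 12*8 = 96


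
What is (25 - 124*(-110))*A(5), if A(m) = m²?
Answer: 341625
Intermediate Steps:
(25 - 124*(-110))*A(5) = (25 - 124*(-110))*5² = (25 + 13640)*25 = 13665*25 = 341625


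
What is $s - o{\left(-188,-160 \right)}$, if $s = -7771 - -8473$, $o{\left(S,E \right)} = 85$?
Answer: $617$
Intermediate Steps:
$s = 702$ ($s = -7771 + 8473 = 702$)
$s - o{\left(-188,-160 \right)} = 702 - 85 = 617$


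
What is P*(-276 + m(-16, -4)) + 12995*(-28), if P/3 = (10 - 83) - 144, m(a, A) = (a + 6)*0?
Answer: -184184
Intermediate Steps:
m(a, A) = 0 (m(a, A) = (6 + a)*0 = 0)
P = -651 (P = 3*((10 - 83) - 144) = 3*(-73 - 144) = 3*(-217) = -651)
P*(-276 + m(-16, -4)) + 12995*(-28) = -651*(-276 + 0) + 12995*(-28) = -651*(-276) - 363860 = 179676 - 363860 = -184184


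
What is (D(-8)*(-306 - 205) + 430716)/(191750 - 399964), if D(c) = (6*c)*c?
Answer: -117246/104107 ≈ -1.1262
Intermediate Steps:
D(c) = 6*c²
(D(-8)*(-306 - 205) + 430716)/(191750 - 399964) = ((6*(-8)²)*(-306 - 205) + 430716)/(191750 - 399964) = ((6*64)*(-511) + 430716)/(-208214) = (384*(-511) + 430716)*(-1/208214) = (-196224 + 430716)*(-1/208214) = 234492*(-1/208214) = -117246/104107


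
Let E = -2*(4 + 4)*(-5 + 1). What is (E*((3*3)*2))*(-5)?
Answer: -5760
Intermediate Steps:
E = 64 (E = -16*(-4) = -2*(-32) = 64)
(E*((3*3)*2))*(-5) = (64*((3*3)*2))*(-5) = (64*(9*2))*(-5) = (64*18)*(-5) = 1152*(-5) = -5760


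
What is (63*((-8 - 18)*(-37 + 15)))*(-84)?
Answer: -3027024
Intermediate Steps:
(63*((-8 - 18)*(-37 + 15)))*(-84) = (63*(-26*(-22)))*(-84) = (63*572)*(-84) = 36036*(-84) = -3027024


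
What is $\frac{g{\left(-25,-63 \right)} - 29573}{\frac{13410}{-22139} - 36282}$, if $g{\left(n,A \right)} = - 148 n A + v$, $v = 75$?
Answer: $\frac{2906828561}{401630304} \approx 7.2376$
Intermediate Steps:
$g{\left(n,A \right)} = 75 - 148 A n$ ($g{\left(n,A \right)} = - 148 n A + 75 = - 148 A n + 75 = 75 - 148 A n$)
$\frac{g{\left(-25,-63 \right)} - 29573}{\frac{13410}{-22139} - 36282} = \frac{\left(75 - \left(-9324\right) \left(-25\right)\right) - 29573}{\frac{13410}{-22139} - 36282} = \frac{\left(75 - 233100\right) - 29573}{13410 \left(- \frac{1}{22139}\right) - 36282} = \frac{-233025 - 29573}{- \frac{13410}{22139} - 36282} = - \frac{262598}{- \frac{803260608}{22139}} = \left(-262598\right) \left(- \frac{22139}{803260608}\right) = \frac{2906828561}{401630304}$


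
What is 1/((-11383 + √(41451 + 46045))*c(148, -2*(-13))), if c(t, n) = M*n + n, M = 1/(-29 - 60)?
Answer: -1013087/296262121584 - 89*√21874/148131060792 ≈ -3.5084e-6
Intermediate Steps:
M = -1/89 (M = 1/(-89) = -1/89 ≈ -0.011236)
c(t, n) = 88*n/89 (c(t, n) = -n/89 + n = 88*n/89)
1/((-11383 + √(41451 + 46045))*c(148, -2*(-13))) = 1/((-11383 + √(41451 + 46045))*((88*(-2*(-13))/89))) = 1/((-11383 + √87496)*(((88/89)*26))) = 1/((-11383 + 2*√21874)*(2288/89)) = (89/2288)/(-11383 + 2*√21874) = 89/(2288*(-11383 + 2*√21874))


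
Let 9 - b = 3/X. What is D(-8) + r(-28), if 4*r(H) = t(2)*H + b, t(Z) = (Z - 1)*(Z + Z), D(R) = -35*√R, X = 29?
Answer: -1495/58 - 70*I*√2 ≈ -25.776 - 98.995*I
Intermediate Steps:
b = 258/29 (b = 9 - 3/29 = 258/29 ≈ 8.8965)
t(Z) = 2*Z*(-1 + Z) (t(Z) = (-1 + Z)*(2*Z) = 2*Z*(-1 + Z))
r(H) = 129/58 + H (r(H) = ((2*2*(-1 + 2))*H + 258/29)/4 = ((2*2*1)*H + 258/29)/4 = (4*H + 258/29)/4 = (258/29 + 4*H)/4 = 129/58 + H)
D(-8) + r(-28) = -70*I*√2 + (129/58 - 28) = -70*I*√2 - 1495/58 = -1495/58 - 70*I*√2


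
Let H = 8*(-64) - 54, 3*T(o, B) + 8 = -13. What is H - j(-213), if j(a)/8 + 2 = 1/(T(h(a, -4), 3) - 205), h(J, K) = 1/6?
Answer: -29148/53 ≈ -549.96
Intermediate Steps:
h(J, K) = 1/6
T(o, B) = -7 (T(o, B) = -8/3 + (1/3)*(-13) = -8/3 - 13/3 = -7)
j(a) = -850/53 (j(a) = -16 + 8/(-7 - 205) = -16 + 8/(-212) = -16 + 8*(-1/212) = -16 - 2/53 = -850/53)
H = -566 (H = -512 - 54 = -566)
H - j(-213) = -566 - 1*(-850/53) = -566 + 850/53 = -29148/53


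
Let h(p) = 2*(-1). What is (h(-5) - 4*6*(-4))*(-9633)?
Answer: -905502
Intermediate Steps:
h(p) = -2
(h(-5) - 4*6*(-4))*(-9633) = (-2 - 4*6*(-4))*(-9633) = (-2 - 24*(-4))*(-9633) = (-2 - 1*(-96))*(-9633) = (-2 + 96)*(-9633) = 94*(-9633) = -905502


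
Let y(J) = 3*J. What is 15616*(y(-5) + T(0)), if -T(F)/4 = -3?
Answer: -46848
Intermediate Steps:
T(F) = 12 (T(F) = -4*(-3) = 12)
15616*(y(-5) + T(0)) = 15616*(3*(-5) + 12) = 15616*(-15 + 12) = 15616*(-3) = -46848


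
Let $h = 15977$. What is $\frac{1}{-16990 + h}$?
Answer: $- \frac{1}{1013} \approx -0.00098717$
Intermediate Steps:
$\frac{1}{-16990 + h} = \frac{1}{-16990 + 15977} = \frac{1}{-1013} = - \frac{1}{1013}$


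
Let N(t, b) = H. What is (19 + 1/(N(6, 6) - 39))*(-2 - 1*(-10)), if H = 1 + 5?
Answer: 5008/33 ≈ 151.76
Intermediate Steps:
H = 6
N(t, b) = 6
(19 + 1/(N(6, 6) - 39))*(-2 - 1*(-10)) = (19 + 1/(6 - 39))*(-2 - 1*(-10)) = (19 + 1/(-33))*(-2 + 10) = (19 - 1/33)*8 = (626/33)*8 = 5008/33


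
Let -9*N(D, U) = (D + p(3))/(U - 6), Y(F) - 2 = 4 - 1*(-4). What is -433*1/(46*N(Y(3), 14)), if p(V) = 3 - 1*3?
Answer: 7794/115 ≈ 67.774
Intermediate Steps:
Y(F) = 10 (Y(F) = 2 + (4 - 1*(-4)) = 2 + (4 + 4) = 2 + 8 = 10)
p(V) = 0 (p(V) = 3 - 3 = 0)
N(D, U) = -D/(9*(-6 + U)) (N(D, U) = -(D + 0)/(9*(U - 6)) = -D/(9*(-6 + U)))
-433*1/(46*N(Y(3), 14)) = -433/(-1*10/(-54 + 9*14)*46) = -433/(-1*10/(-54 + 126)*46) = -433/(-1*10/72*46) = -433/(-1*10*1/72*46) = -433/((-5/36*46)) = -433/(-115/18) = -433*(-18/115) = 7794/115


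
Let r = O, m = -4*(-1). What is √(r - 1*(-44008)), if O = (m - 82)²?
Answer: 2*√12523 ≈ 223.81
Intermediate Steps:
m = 4
O = 6084 (O = (4 - 82)² = (-78)² = 6084)
r = 6084
√(r - 1*(-44008)) = √(6084 - 1*(-44008)) = √(6084 + 44008) = √50092 = 2*√12523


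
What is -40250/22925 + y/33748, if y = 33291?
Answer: -3400919/4420988 ≈ -0.76927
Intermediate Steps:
-40250/22925 + y/33748 = -40250/22925 + 33291/33748 = -40250*1/22925 + 33291*(1/33748) = -230/131 + 33291/33748 = -3400919/4420988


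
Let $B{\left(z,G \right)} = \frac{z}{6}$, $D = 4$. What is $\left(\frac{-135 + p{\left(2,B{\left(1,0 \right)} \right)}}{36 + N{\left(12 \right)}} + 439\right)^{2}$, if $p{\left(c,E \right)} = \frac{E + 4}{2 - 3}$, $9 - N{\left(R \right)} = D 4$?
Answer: $\frac{5707953601}{30276} \approx 1.8853 \cdot 10^{5}$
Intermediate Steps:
$B{\left(z,G \right)} = \frac{z}{6}$ ($B{\left(z,G \right)} = z \frac{1}{6} = \frac{z}{6}$)
$N{\left(R \right)} = -7$ ($N{\left(R \right)} = 9 - 4 \cdot 4 = 9 - 16 = -7$)
$p{\left(c,E \right)} = -4 - E$ ($p{\left(c,E \right)} = \frac{4 + E}{-1} = \left(4 + E\right) \left(-1\right) = -4 - E$)
$\left(\frac{-135 + p{\left(2,B{\left(1,0 \right)} \right)}}{36 + N{\left(12 \right)}} + 439\right)^{2} = \left(\frac{-135 - \left(4 + \frac{1}{6} \cdot 1\right)}{36 - 7} + 439\right)^{2} = \left(\frac{-135 - \frac{25}{6}}{29} + 439\right)^{2} = \left(\left(-135 - \frac{25}{6}\right) \frac{1}{29} + 439\right)^{2} = \left(\left(- \frac{835}{6}\right) \frac{1}{29} + 439\right)^{2} = \left(- \frac{835}{174} + 439\right)^{2} = \left(\frac{75551}{174}\right)^{2} = \frac{5707953601}{30276}$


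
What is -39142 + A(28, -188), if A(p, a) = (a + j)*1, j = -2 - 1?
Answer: -39333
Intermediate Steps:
j = -3
A(p, a) = -3 + a (A(p, a) = (a - 3)*1 = (-3 + a)*1 = -3 + a)
-39142 + A(28, -188) = -39142 + (-3 - 188) = -39142 - 191 = -39333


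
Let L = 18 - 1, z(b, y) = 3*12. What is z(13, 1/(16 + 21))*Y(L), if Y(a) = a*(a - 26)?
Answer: -5508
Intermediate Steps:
z(b, y) = 36
L = 17
Y(a) = a*(-26 + a)
z(13, 1/(16 + 21))*Y(L) = 36*(17*(-26 + 17)) = 36*(17*(-9)) = 36*(-153) = -5508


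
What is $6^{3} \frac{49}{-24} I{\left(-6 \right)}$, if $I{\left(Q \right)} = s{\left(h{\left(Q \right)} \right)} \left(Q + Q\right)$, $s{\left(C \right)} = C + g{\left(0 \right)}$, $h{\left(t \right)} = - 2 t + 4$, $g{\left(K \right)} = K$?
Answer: $84672$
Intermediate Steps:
$h{\left(t \right)} = 4 - 2 t$
$s{\left(C \right)} = C$ ($s{\left(C \right)} = C + 0 = C$)
$I{\left(Q \right)} = 2 Q \left(4 - 2 Q\right)$ ($I{\left(Q \right)} = \left(4 - 2 Q\right) \left(Q + Q\right) = \left(4 - 2 Q\right) 2 Q = 2 Q \left(4 - 2 Q\right)$)
$6^{3} \frac{49}{-24} I{\left(-6 \right)} = 6^{3} \frac{49}{-24} \cdot 4 \left(-6\right) \left(2 - -6\right) = 216 \cdot 49 \left(- \frac{1}{24}\right) 4 \left(-6\right) \left(2 + 6\right) = 216 \left(- \frac{49}{24}\right) 4 \left(-6\right) 8 = \left(-441\right) \left(-192\right) = 84672$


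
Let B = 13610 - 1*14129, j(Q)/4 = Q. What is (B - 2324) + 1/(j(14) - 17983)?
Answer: -50966462/17927 ≈ -2843.0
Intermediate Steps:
j(Q) = 4*Q
B = -519 (B = 13610 - 14129 = -519)
(B - 2324) + 1/(j(14) - 17983) = (-519 - 2324) + 1/(4*14 - 17983) = -2843 + 1/(56 - 17983) = -2843 + 1/(-17927) = -2843 - 1/17927 = -50966462/17927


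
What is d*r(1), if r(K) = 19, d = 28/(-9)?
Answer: -532/9 ≈ -59.111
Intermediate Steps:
d = -28/9 (d = 28*(-⅑) = -28/9 ≈ -3.1111)
d*r(1) = -28/9*19 = -532/9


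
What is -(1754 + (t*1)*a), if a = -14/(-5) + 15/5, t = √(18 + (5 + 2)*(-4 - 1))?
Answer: -1754 - 29*I*√17/5 ≈ -1754.0 - 23.914*I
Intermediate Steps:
t = I*√17 (t = √(18 + 7*(-5)) = √(18 - 35) = √(-17) = I*√17 ≈ 4.1231*I)
a = 29/5 (a = -14*(-⅕) + 15*(⅕) = 14/5 + 3 = 29/5 ≈ 5.8000)
-(1754 + (t*1)*a) = -(1754 + ((I*√17)*1)*(29/5)) = -(1754 + (I*√17)*(29/5)) = -(1754 + 29*I*√17/5) = -1754 - 29*I*√17/5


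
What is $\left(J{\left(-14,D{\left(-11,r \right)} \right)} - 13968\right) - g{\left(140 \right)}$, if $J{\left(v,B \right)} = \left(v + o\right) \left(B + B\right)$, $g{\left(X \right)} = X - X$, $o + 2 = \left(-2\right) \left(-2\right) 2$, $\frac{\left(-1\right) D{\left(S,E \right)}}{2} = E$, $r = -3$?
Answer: $-14064$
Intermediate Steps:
$D{\left(S,E \right)} = - 2 E$
$o = 6$ ($o = -2 + \left(-2\right) \left(-2\right) 2 = -2 + 4 \cdot 2 = -2 + 8 = 6$)
$g{\left(X \right)} = 0$
$J{\left(v,B \right)} = 2 B \left(6 + v\right)$ ($J{\left(v,B \right)} = \left(v + 6\right) \left(B + B\right) = \left(6 + v\right) 2 B = 2 B \left(6 + v\right)$)
$\left(J{\left(-14,D{\left(-11,r \right)} \right)} - 13968\right) - g{\left(140 \right)} = \left(2 \left(\left(-2\right) \left(-3\right)\right) \left(6 - 14\right) - 13968\right) - 0 = \left(2 \cdot 6 \left(-8\right) - 13968\right) + 0 = \left(-96 - 13968\right) + 0 = -14064 + 0 = -14064$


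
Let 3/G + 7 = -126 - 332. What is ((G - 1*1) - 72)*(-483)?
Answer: 5465628/155 ≈ 35262.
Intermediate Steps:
G = -1/155 (G = 3/(-7 + (-126 - 332)) = 3/(-7 - 458) = 3/(-465) = 3*(-1/465) = -1/155 ≈ -0.0064516)
((G - 1*1) - 72)*(-483) = ((-1/155 - 1*1) - 72)*(-483) = ((-1/155 - 1) - 72)*(-483) = (-156/155 - 72)*(-483) = -11316/155*(-483) = 5465628/155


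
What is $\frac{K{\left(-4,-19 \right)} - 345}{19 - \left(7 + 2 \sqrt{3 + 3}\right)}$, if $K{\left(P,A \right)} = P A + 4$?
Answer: $- \frac{53}{2} - \frac{53 \sqrt{6}}{12} \approx -37.319$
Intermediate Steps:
$K{\left(P,A \right)} = 4 + A P$ ($K{\left(P,A \right)} = A P + 4 = 4 + A P$)
$\frac{K{\left(-4,-19 \right)} - 345}{19 - \left(7 + 2 \sqrt{3 + 3}\right)} = \frac{\left(4 - -76\right) - 345}{19 - \left(7 + 2 \sqrt{3 + 3}\right)} = \frac{\left(4 + 76\right) - 345}{19 - \left(7 + 2 \sqrt{6}\right)} = \frac{80 - 345}{12 - 2 \sqrt{6}} = - \frac{265}{12 - 2 \sqrt{6}}$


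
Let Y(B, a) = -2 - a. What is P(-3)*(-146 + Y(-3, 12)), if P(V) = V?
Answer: 480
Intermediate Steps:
P(-3)*(-146 + Y(-3, 12)) = -3*(-146 + (-2 - 1*12)) = -3*(-146 + (-2 - 12)) = -3*(-146 - 14) = -3*(-160) = 480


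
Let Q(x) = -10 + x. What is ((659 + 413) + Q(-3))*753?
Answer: 797427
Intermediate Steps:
((659 + 413) + Q(-3))*753 = ((659 + 413) + (-10 - 3))*753 = (1072 - 13)*753 = 1059*753 = 797427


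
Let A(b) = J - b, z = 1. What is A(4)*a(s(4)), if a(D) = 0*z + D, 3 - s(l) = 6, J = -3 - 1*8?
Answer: 45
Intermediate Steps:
J = -11 (J = -3 - 8 = -11)
s(l) = -3 (s(l) = 3 - 1*6 = 3 - 6 = -3)
A(b) = -11 - b
a(D) = D (a(D) = 0*1 + D = 0 + D = D)
A(4)*a(s(4)) = (-11 - 1*4)*(-3) = (-11 - 4)*(-3) = -15*(-3) = 45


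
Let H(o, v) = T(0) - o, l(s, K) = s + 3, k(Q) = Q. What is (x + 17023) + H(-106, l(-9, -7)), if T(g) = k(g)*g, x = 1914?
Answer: 19043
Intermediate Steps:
l(s, K) = 3 + s
T(g) = g² (T(g) = g*g = g²)
H(o, v) = -o (H(o, v) = 0² - o = 0 - o = -o)
(x + 17023) + H(-106, l(-9, -7)) = (1914 + 17023) - 1*(-106) = 18937 + 106 = 19043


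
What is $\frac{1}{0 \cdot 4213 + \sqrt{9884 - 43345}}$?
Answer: $- \frac{i \sqrt{33461}}{33461} \approx - 0.0054668 i$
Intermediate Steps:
$\frac{1}{0 \cdot 4213 + \sqrt{9884 - 43345}} = \frac{1}{0 + \sqrt{-33461}} = \frac{1}{0 + i \sqrt{33461}} = \frac{1}{i \sqrt{33461}} = - \frac{i \sqrt{33461}}{33461}$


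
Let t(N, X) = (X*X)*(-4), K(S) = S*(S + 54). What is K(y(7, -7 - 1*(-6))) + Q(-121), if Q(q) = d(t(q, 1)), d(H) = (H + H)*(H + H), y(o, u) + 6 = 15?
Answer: 631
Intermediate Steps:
y(o, u) = 9 (y(o, u) = -6 + 15 = 9)
K(S) = S*(54 + S)
t(N, X) = -4*X² (t(N, X) = X²*(-4) = -4*X²)
d(H) = 4*H² (d(H) = (2*H)*(2*H) = 4*H²)
Q(q) = 64 (Q(q) = 4*(-4*1²)² = 4*(-4*1)² = 4*(-4)² = 4*16 = 64)
K(y(7, -7 - 1*(-6))) + Q(-121) = 9*(54 + 9) + 64 = 9*63 + 64 = 567 + 64 = 631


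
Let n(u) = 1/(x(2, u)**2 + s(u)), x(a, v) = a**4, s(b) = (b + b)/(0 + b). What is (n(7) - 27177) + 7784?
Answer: -5003393/258 ≈ -19393.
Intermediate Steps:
s(b) = 2 (s(b) = (2*b)/b = 2)
n(u) = 1/258 (n(u) = 1/((2**4)**2 + 2) = 1/(16**2 + 2) = 1/(256 + 2) = 1/258)
(n(7) - 27177) + 7784 = (1/258 - 27177) + 7784 = -7011665/258 + 7784 = -5003393/258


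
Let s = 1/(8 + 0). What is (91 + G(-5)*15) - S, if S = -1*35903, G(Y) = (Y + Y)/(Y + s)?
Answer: 468322/13 ≈ 36025.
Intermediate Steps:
s = ⅛ (s = 1/8 = ⅛ ≈ 0.12500)
G(Y) = 2*Y/(⅛ + Y) (G(Y) = (Y + Y)/(Y + ⅛) = (2*Y)/(⅛ + Y) = 2*Y/(⅛ + Y))
S = -35903
(91 + G(-5)*15) - S = (91 + (16*(-5)/(1 + 8*(-5)))*15) - 1*(-35903) = (91 + (16*(-5)/(1 - 40))*15) + 35903 = (91 + (16*(-5)/(-39))*15) + 35903 = (91 + (16*(-5)*(-1/39))*15) + 35903 = (91 + (80/39)*15) + 35903 = (91 + 400/13) + 35903 = 1583/13 + 35903 = 468322/13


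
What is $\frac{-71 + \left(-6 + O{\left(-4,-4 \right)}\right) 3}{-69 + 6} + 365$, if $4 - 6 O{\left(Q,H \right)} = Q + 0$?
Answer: $\frac{23080}{63} \approx 366.35$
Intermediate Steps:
$O{\left(Q,H \right)} = \frac{2}{3} - \frac{Q}{6}$ ($O{\left(Q,H \right)} = \frac{2}{3} - \frac{Q + 0}{6} = \frac{2}{3} - \frac{Q}{6}$)
$\frac{-71 + \left(-6 + O{\left(-4,-4 \right)}\right) 3}{-69 + 6} + 365 = \frac{-71 + \left(-6 + \left(\frac{2}{3} - - \frac{2}{3}\right)\right) 3}{-69 + 6} + 365 = \frac{-71 + \left(-6 + \left(\frac{2}{3} + \frac{2}{3}\right)\right) 3}{-63} + 365 = \left(-71 + \left(-6 + \frac{4}{3}\right) 3\right) \left(- \frac{1}{63}\right) + 365 = \left(-71 - 14\right) \left(- \frac{1}{63}\right) + 365 = \left(-85\right) \left(- \frac{1}{63}\right) + 365 = \frac{85}{63} + 365 = \frac{23080}{63}$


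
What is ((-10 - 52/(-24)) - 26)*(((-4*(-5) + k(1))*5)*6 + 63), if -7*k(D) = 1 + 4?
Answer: -43413/2 ≈ -21707.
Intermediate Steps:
k(D) = -5/7 (k(D) = -(1 + 4)/7 = -1/7*5 = -5/7)
((-10 - 52/(-24)) - 26)*(((-4*(-5) + k(1))*5)*6 + 63) = ((-10 - 52/(-24)) - 26)*(((-4*(-5) - 5/7)*5)*6 + 63) = ((-10 - 52*(-1/24)) - 26)*(((20 - 5/7)*5)*6 + 63) = ((-10 + 13/6) - 26)*(((135/7)*5)*6 + 63) = (-47/6 - 26)*((675/7)*6 + 63) = -203*(4050/7 + 63)/6 = -203/6*4491/7 = -43413/2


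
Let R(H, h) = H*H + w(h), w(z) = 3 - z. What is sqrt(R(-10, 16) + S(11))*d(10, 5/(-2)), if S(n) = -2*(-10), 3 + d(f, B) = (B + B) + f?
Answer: 2*sqrt(107) ≈ 20.688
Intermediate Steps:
R(H, h) = 3 + H**2 - h (R(H, h) = H*H + (3 - h) = H**2 + (3 - h) = 3 + H**2 - h)
d(f, B) = -3 + f + 2*B (d(f, B) = -3 + ((B + B) + f) = -3 + (2*B + f) = -3 + (f + 2*B) = -3 + f + 2*B)
S(n) = 20
sqrt(R(-10, 16) + S(11))*d(10, 5/(-2)) = sqrt((3 + (-10)**2 - 1*16) + 20)*(-3 + 10 + 2*(5/(-2))) = sqrt((3 + 100 - 16) + 20)*(-3 + 10 + 2*(5*(-1/2))) = sqrt(87 + 20)*(-3 + 10 + 2*(-5/2)) = sqrt(107)*(-3 + 10 - 5) = sqrt(107)*2 = 2*sqrt(107)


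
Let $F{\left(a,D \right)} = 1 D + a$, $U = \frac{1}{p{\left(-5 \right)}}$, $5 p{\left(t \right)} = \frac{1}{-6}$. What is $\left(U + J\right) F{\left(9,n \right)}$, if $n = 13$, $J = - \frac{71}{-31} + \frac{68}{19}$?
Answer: $- \frac{312686}{589} \approx -530.88$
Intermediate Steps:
$p{\left(t \right)} = - \frac{1}{30}$ ($p{\left(t \right)} = \frac{1}{5 \left(-6\right)} = \frac{1}{5} \left(- \frac{1}{6}\right) = - \frac{1}{30}$)
$U = -30$ ($U = \frac{1}{- \frac{1}{30}} = -30$)
$J = \frac{3457}{589}$ ($J = \left(-71\right) \left(- \frac{1}{31}\right) + 68 \cdot \frac{1}{19} = \frac{71}{31} + \frac{68}{19} = \frac{3457}{589} \approx 5.8693$)
$F{\left(a,D \right)} = D + a$
$\left(U + J\right) F{\left(9,n \right)} = \left(-30 + \frac{3457}{589}\right) \left(13 + 9\right) = \left(- \frac{14213}{589}\right) 22 = - \frac{312686}{589}$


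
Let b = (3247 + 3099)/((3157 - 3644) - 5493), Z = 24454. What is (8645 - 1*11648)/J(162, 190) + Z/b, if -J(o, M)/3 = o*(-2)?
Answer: -23693233213/1028052 ≈ -23047.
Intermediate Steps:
J(o, M) = 6*o (J(o, M) = -3*o*(-2) = -(-6)*o = 6*o)
b = -3173/2990 (b = 6346/(-487 - 5493) = 6346/(-5980) = 6346*(-1/5980) = -3173/2990 ≈ -1.0612)
(8645 - 1*11648)/J(162, 190) + Z/b = (8645 - 1*11648)/((6*162)) + 24454/(-3173/2990) = (8645 - 11648)/972 + 24454*(-2990/3173) = -3003*1/972 - 73117460/3173 = -1001/324 - 73117460/3173 = -23693233213/1028052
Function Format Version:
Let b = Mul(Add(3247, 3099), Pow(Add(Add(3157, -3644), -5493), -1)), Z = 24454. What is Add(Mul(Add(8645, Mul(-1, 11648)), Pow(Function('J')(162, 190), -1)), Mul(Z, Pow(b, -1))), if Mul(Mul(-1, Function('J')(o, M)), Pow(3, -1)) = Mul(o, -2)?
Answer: Rational(-23693233213, 1028052) ≈ -23047.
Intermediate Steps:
Function('J')(o, M) = Mul(6, o) (Function('J')(o, M) = Mul(-3, Mul(o, -2)) = Mul(-3, Mul(-2, o)) = Mul(6, o))
b = Rational(-3173, 2990) (b = Mul(6346, Pow(Add(-487, -5493), -1)) = Mul(6346, Pow(-5980, -1)) = Mul(6346, Rational(-1, 5980)) = Rational(-3173, 2990) ≈ -1.0612)
Add(Mul(Add(8645, Mul(-1, 11648)), Pow(Function('J')(162, 190), -1)), Mul(Z, Pow(b, -1))) = Add(Mul(Add(8645, Mul(-1, 11648)), Pow(Mul(6, 162), -1)), Mul(24454, Pow(Rational(-3173, 2990), -1))) = Add(Mul(Add(8645, -11648), Pow(972, -1)), Mul(24454, Rational(-2990, 3173))) = Add(Mul(-3003, Rational(1, 972)), Rational(-73117460, 3173)) = Add(Rational(-1001, 324), Rational(-73117460, 3173)) = Rational(-23693233213, 1028052)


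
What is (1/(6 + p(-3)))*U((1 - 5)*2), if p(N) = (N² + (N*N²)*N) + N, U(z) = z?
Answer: -8/93 ≈ -0.086022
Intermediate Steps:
p(N) = N + N² + N⁴ (p(N) = (N² + N³*N) + N = (N² + N⁴) + N = N + N² + N⁴)
(1/(6 + p(-3)))*U((1 - 5)*2) = (1/(6 - 3*(1 - 3 + (-3)³)))*((1 - 5)*2) = (1/(6 - 3*(1 - 3 - 27)))*(-4*2) = (1/(6 - 3*(-29)))*(-8) = (1/(6 + 87))*(-8) = (1/93)*(-8) = -8/93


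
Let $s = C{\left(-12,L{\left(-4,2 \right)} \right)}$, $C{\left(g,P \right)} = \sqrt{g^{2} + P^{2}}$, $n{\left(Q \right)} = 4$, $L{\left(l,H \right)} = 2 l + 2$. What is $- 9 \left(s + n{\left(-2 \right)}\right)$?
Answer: $-36 - 54 \sqrt{5} \approx -156.75$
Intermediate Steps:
$L{\left(l,H \right)} = 2 + 2 l$
$C{\left(g,P \right)} = \sqrt{P^{2} + g^{2}}$
$s = 6 \sqrt{5}$ ($s = \sqrt{\left(2 + 2 \left(-4\right)\right)^{2} + \left(-12\right)^{2}} = \sqrt{\left(2 - 8\right)^{2} + 144} = \sqrt{\left(-6\right)^{2} + 144} = \sqrt{36 + 144} = \sqrt{180} = 6 \sqrt{5} \approx 13.416$)
$- 9 \left(s + n{\left(-2 \right)}\right) = - 9 \left(6 \sqrt{5} + 4\right) = - 9 \left(4 + 6 \sqrt{5}\right) = -36 - 54 \sqrt{5}$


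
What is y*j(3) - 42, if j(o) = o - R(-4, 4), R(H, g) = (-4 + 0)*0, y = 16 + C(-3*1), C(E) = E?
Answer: -3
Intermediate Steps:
y = 13 (y = 16 - 3*1 = 16 - 3 = 13)
R(H, g) = 0 (R(H, g) = -4*0 = 0)
j(o) = o (j(o) = o - 1*0 = o + 0 = o)
y*j(3) - 42 = 13*3 - 42 = 39 - 42 = -3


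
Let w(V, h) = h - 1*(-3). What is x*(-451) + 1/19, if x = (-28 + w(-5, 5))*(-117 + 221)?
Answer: 17823521/19 ≈ 9.3808e+5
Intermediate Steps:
w(V, h) = 3 + h (w(V, h) = h + 3 = 3 + h)
x = -2080 (x = (-28 + (3 + 5))*(-117 + 221) = (-28 + 8)*104 = -20*104 = -2080)
x*(-451) + 1/19 = -2080*(-451) + 1/19 = 938080 + 1/19 = 17823521/19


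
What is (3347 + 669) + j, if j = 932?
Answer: 4948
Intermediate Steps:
(3347 + 669) + j = (3347 + 669) + 932 = 4016 + 932 = 4948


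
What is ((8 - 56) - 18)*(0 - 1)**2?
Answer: -66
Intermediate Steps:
((8 - 56) - 18)*(0 - 1)**2 = (-48 - 18)*(-1)**2 = -66*1 = -66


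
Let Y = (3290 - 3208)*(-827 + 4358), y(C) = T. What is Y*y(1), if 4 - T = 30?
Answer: -7528092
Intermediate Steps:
T = -26 (T = 4 - 1*30 = 4 - 30 = -26)
y(C) = -26
Y = 289542 (Y = 82*3531 = 289542)
Y*y(1) = 289542*(-26) = -7528092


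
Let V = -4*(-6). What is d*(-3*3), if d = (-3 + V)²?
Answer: -3969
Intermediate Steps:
V = 24
d = 441 (d = (-3 + 24)² = 21² = 441)
d*(-3*3) = 441*(-3*3) = 441*(-9) = -3969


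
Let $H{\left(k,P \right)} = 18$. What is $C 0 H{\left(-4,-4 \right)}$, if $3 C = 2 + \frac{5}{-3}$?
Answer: $0$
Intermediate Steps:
$C = \frac{1}{9}$ ($C = \frac{2 + \frac{5}{-3}}{3} = \frac{2 + 5 \left(- \frac{1}{3}\right)}{3} = \frac{2 - \frac{5}{3}}{3} = \frac{1}{3} \cdot \frac{1}{3} = \frac{1}{9} \approx 0.11111$)
$C 0 H{\left(-4,-4 \right)} = \frac{1}{9} \cdot 0 \cdot 18 = 0 \cdot 18 = 0$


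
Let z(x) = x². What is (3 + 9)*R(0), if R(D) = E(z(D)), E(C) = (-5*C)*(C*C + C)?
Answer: 0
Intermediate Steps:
E(C) = -5*C*(C + C²) (E(C) = (-5*C)*(C² + C) = (-5*C)*(C + C²) = -5*C*(C + C²))
R(D) = 5*D⁴*(-1 - D²) (R(D) = 5*(D²)²*(-1 - D²) = 5*D⁴*(-1 - D²))
(3 + 9)*R(0) = (3 + 9)*(5*0⁴*(-1 - 1*0²)) = 12*(5*0*(-1 - 1*0)) = 12*(5*0*(-1 + 0)) = 12*(5*0*(-1)) = 12*0 = 0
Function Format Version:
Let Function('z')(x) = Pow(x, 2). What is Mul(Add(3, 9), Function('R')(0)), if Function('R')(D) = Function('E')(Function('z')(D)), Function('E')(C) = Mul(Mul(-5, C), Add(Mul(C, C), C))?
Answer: 0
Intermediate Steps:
Function('E')(C) = Mul(-5, C, Add(C, Pow(C, 2))) (Function('E')(C) = Mul(Mul(-5, C), Add(Pow(C, 2), C)) = Mul(Mul(-5, C), Add(C, Pow(C, 2))) = Mul(-5, C, Add(C, Pow(C, 2))))
Function('R')(D) = Mul(5, Pow(D, 4), Add(-1, Mul(-1, Pow(D, 2)))) (Function('R')(D) = Mul(5, Pow(Pow(D, 2), 2), Add(-1, Mul(-1, Pow(D, 2)))) = Mul(5, Pow(D, 4), Add(-1, Mul(-1, Pow(D, 2)))))
Mul(Add(3, 9), Function('R')(0)) = Mul(Add(3, 9), Mul(5, Pow(0, 4), Add(-1, Mul(-1, Pow(0, 2))))) = Mul(12, Mul(5, 0, Add(-1, Mul(-1, 0)))) = Mul(12, Mul(5, 0, Add(-1, 0))) = Mul(12, Mul(5, 0, -1)) = Mul(12, 0) = 0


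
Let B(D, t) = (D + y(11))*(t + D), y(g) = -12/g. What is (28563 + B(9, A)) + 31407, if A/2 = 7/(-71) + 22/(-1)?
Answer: 46619157/781 ≈ 59692.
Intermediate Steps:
A = -3138/71 (A = 2*(7/(-71) + 22/(-1)) = 2*(7*(-1/71) + 22*(-1)) = 2*(-7/71 - 22) = 2*(-1569/71) = -3138/71 ≈ -44.197)
B(D, t) = (-12/11 + D)*(D + t) (B(D, t) = (D - 12/11)*(t + D) = (D - 12*1/11)*(D + t) = (D - 12/11)*(D + t) = (-12/11 + D)*(D + t))
(28563 + B(9, A)) + 31407 = (28563 + (9² - 12/11*9 - 12/11*(-3138/71) + 9*(-3138/71))) + 31407 = (28563 + (81 - 108/11 + 37656/781 - 28242/71)) + 31407 = (28563 - 217413/781) + 31407 = 22090290/781 + 31407 = 46619157/781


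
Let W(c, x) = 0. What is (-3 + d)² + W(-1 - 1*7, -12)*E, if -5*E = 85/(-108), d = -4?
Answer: 49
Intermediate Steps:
E = 17/108 (E = -17/(-108) = -17*(-1)/108 = -⅕*(-85/108) = 17/108 ≈ 0.15741)
(-3 + d)² + W(-1 - 1*7, -12)*E = (-3 - 4)² + 0*(17/108) = (-7)² + 0 = 49 + 0 = 49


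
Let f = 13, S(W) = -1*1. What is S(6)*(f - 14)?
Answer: 1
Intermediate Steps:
S(W) = -1
S(6)*(f - 14) = -(13 - 14) = -1*(-1) = 1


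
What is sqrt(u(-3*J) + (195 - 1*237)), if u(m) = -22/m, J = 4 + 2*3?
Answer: I*sqrt(9285)/15 ≈ 6.4239*I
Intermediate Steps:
J = 10 (J = 4 + 6 = 10)
sqrt(u(-3*J) + (195 - 1*237)) = sqrt(-22/((-3*10)) + (195 - 1*237)) = sqrt(-22/(-30) + (195 - 237)) = sqrt(-22*(-1/30) - 42) = sqrt(11/15 - 42) = sqrt(-619/15) = I*sqrt(9285)/15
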